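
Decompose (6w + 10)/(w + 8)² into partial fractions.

(6w + 10) = P(w + 8) + Q. At w = -8: Q = 6·(-8) + 10 = -38. Coeff of w: P = 6
Result: 6/(w + 8) - 38/(w + 8)²


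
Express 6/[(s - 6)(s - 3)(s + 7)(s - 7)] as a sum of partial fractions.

Using Heaviside cover-up: (-2/13)/(s - 6) + (1/20)/(s - 3) - (3/910)/(s + 7) + (3/28)/(s - 7)


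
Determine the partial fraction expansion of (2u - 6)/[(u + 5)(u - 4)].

At u=-5: α = (2·(-5) - 6)/(-5 - 4) = 16/9. At u=4: β = (2·4 - 6)/(4 + 5) = 2/9
Result: (16/9)/(u + 5) + (2/9)/(u - 4)


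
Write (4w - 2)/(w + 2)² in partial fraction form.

(4w - 2) = A(w + 2) + B. At w = -2: B = 4·(-2) - 2 = -10. Coeff of w: A = 4
Result: 4/(w + 2) - 10/(w + 2)²


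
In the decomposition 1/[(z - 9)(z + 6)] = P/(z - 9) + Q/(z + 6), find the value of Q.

Cover-up at z = -6: Q = 1/(-6 - 9) = -1/15


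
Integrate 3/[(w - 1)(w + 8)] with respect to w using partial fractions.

Decompose: 3/[(w - 1)(w + 8)] = (1/3)/(w - 1) - (1/3)/(w + 8). Integrate each term: (1/3) ln|(w - 1)| - (1/3) ln|(w + 8)| + C


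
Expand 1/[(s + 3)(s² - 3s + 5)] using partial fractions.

Cover-up at s = -3: P = 1/((-3)² - 3·(-3) + 5) = 1/23. Then Q = -P = -1/23, R = -P·(-3 - 3) = 6/23
Result: (1/23)/(s + 3) - ((1/23)s - 6/23)/(s² - 3s + 5)


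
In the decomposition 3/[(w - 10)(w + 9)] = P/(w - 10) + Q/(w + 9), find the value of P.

Cover-up at w = 10: P = 3/(10 + 9) = 3/19


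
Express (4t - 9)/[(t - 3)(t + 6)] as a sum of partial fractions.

At t=3: P = (4·3 - 9)/(3 + 6) = 1/3. At t=-6: Q = (4·(-6) - 9)/(-6 - 3) = 11/3
Result: (1/3)/(t - 3) + (11/3)/(t + 6)


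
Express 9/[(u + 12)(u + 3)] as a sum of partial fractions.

9/(u + 12)(u + 3) = P/(u + 12) + Q/(u + 3). P = 9/(-12 + 3) = -1, Q = 9/(-3 + 12) = 1
Result: -1/(u + 12) + 1/(u + 3)


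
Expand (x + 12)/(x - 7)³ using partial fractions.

(x + 12) = P(x - 7)² + Q(x - 7) + R. At x = 7: R = 1·7 + 12 = 19. Coefficients: P = 0, Q = 1
Result: 1/(x - 7)² + 19/(x - 7)³


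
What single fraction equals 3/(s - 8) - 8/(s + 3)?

Common denominator (s - 8)(s + 3). Numerator: 3(s + 3) - 8(s - 8) = (3s + 9) - (8s - 64) = -5s + 73
Result: (-5s + 73)/[(s - 8)(s + 3)]


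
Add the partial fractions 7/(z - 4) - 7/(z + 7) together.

Common denominator (z - 4)(z + 7). Numerator: 7(z + 7) - 7(z - 4) = (7z + 49) - (7z - 28) = 77
Result: (77)/[(z - 4)(z + 7)]


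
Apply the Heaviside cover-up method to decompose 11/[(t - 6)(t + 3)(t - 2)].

Cover (t - 6), t=6: P = 11/[(6 + 3)(6 - 2)] = 11/36. Cover (t + 3), t=-3: Q = 11/[(-3 - 6)(-3 - 2)] = 11/45. Cover (t - 2), t=2: R = 11/[(2 - 6)(2 + 3)] = -11/20.
Result: (11/36)/(t - 6) + (11/45)/(t + 3) - (11/20)/(t - 2)


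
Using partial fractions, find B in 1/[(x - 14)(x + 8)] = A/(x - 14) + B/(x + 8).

Cover-up at x = -8: B = 1/(-8 - 14) = -1/22


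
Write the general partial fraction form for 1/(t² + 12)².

Repeated quadratic factor: (Pt + Q)/(t² + 12) + (Rt + S)/(t² + 12)²


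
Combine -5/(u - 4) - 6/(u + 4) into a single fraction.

Common denominator (u - 4)(u + 4). Numerator: -5(u + 4) - 6(u - 4) = (-5u - 20) - (6u - 24) = -11u + 4
Result: (-11u + 4)/[(u - 4)(u + 4)]


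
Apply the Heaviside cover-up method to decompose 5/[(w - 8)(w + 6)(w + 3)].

Cover (w - 8), w=8: P = 5/[(8 + 6)(8 + 3)] = 5/154. Cover (w + 6), w=-6: Q = 5/[(-6 - 8)(-6 + 3)] = 5/42. Cover (w + 3), w=-3: R = 5/[(-3 - 8)(-3 + 6)] = -5/33.
Result: (5/154)/(w - 8) + (5/42)/(w + 6) - (5/33)/(w + 3)


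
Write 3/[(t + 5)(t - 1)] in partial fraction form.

3/(t + 5)(t - 1) = P/(t + 5) + Q/(t - 1). P = 3/(-5 - 1) = -1/2, Q = 3/(1 + 5) = 1/2
Result: (-1/2)/(t + 5) + (1/2)/(t - 1)


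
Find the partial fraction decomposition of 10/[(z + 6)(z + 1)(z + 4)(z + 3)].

Using Heaviside cover-up: (-1/3)/(z + 6) + (1/3)/(z + 1) + (5/3)/(z + 4) - (5/3)/(z + 3)


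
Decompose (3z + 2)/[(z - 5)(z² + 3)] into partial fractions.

At z=5: P = (3·5 + 2)/(5² + 3) = 17/28. Q = -P = -17/28, R = 3 - 5·P = -1/28
Result: (17/28)/(z - 5) - ((17/28)z + 1/28)/(z² + 3)


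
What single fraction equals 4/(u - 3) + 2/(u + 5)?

Common denominator (u - 3)(u + 5). Numerator: 4(u + 5) + 2(u - 3) = (4u + 20) + (2u - 6) = 6u + 14
Result: (6u + 14)/[(u - 3)(u + 5)]


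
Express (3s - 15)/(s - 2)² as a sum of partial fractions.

(3s - 15) = P(s - 2) + Q. At s = 2: Q = 3·2 - 15 = -9. Coeff of s: P = 3
Result: 3/(s - 2) - 9/(s - 2)²


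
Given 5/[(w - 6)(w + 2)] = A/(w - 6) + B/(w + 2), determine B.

Cover-up at w = -2: B = 5/(-2 - 6) = -5/8


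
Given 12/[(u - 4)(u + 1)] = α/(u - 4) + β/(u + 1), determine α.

Cover-up at u = 4: α = 12/(4 + 1) = 12/5


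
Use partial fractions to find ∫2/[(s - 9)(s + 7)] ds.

Decompose: 2/[(s - 9)(s + 7)] = (1/8)/(s - 9) - (1/8)/(s + 7). Integrate each term: (1/8) ln|(s - 9)| - (1/8) ln|(s + 7)| + C


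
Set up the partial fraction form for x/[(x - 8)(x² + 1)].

Linear + irreducible quadratic: P/(x - 8) + (Qx + R)/(x² + 1)


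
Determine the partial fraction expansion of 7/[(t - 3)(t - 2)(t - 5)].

Using cover-up method: A = -7/2, B = 7/3, C = 7/6
Result: (-7/2)/(t - 3) + (7/3)/(t - 2) + (7/6)/(t - 5)


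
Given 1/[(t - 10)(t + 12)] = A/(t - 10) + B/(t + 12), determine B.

Cover-up at t = -12: B = 1/(-12 - 10) = -1/22


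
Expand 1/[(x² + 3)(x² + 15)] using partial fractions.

Coefficient matching gives P = R = 0, Q = 1/(15-3) = 1/12, S = -Q = -1/12
Result: (1/12)/(x² + 3) - (1/12)/(x² + 15)


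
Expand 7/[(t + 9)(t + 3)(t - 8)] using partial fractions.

Using cover-up method: A = 7/102, B = -7/66, C = 7/187
Result: (7/102)/(t + 9) - (7/66)/(t + 3) + (7/187)/(t - 8)


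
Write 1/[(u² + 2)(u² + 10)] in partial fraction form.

Coefficient matching gives A = C = 0, B = 1/(10-2) = 1/8, D = -B = -1/8
Result: (1/8)/(u² + 2) - (1/8)/(u² + 10)


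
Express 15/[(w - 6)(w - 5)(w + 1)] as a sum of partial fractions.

Using cover-up method: P = 15/7, Q = -5/2, R = 5/14
Result: (15/7)/(w - 6) - (5/2)/(w - 5) + (5/14)/(w + 1)


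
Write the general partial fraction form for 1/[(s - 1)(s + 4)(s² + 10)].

Two linear + quadratic: P/(s - 1) + Q/(s + 4) + (Rs + S)/(s² + 10)


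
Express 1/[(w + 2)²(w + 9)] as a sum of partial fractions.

Cover-up at w=-9: C = 1/(-9 + 2)² = 1/49. Cover-up at w=-2: B = 1/(-2 + 9) = 1/7. Comparing w² coeff: A = -C = -1/49
Result: (-1/49)/(w + 2) + (1/7)/(w + 2)² + (1/49)/(w + 9)


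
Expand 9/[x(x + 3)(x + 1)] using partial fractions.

Using cover-up method: A = 3, B = 3/2, C = -9/2
Result: 3/x + (3/2)/(x + 3) - (9/2)/(x + 1)


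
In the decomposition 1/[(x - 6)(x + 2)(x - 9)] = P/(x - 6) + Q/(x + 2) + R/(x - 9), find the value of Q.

Cover-up at x = -2: Q = 1/[(-2 - 6)(-2 - 9)] = 1/[(-8)(-11)] = 1/88


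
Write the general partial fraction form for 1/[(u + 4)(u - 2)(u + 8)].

Three distinct linear factors: A/(u + 4) + B/(u - 2) + C/(u + 8)


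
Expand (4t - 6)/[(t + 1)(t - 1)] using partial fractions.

At t=-1: α = (4·(-1) - 6)/(-1 - 1) = 5. At t=1: β = (4·1 - 6)/(1 + 1) = -1
Result: 5/(t + 1) - 1/(t - 1)


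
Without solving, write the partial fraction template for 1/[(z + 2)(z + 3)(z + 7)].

Three distinct linear factors: α/(z + 2) + β/(z + 3) + γ/(z + 7)


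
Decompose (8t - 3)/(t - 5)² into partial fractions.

(8t - 3) = P(t - 5) + Q. At t = 5: Q = 8·5 - 3 = 37. Coeff of t: P = 8
Result: 8/(t - 5) + 37/(t - 5)²


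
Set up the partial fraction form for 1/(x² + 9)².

Repeated quadratic factor: (αx + β)/(x² + 9) + (γx + δ)/(x² + 9)²


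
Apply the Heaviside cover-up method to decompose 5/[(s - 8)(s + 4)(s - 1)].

Cover (s - 8), s=8: α = 5/[(8 + 4)(8 - 1)] = 5/84. Cover (s + 4), s=-4: β = 5/[(-4 - 8)(-4 - 1)] = 1/12. Cover (s - 1), s=1: γ = 5/[(1 - 8)(1 + 4)] = -1/7.
Result: (5/84)/(s - 8) + (1/12)/(s + 4) - (1/7)/(s - 1)


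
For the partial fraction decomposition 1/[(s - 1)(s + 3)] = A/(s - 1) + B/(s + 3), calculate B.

Cover-up at s = -3: B = 1/(-3 - 1) = -1/4


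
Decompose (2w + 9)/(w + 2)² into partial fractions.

(2w + 9) = α(w + 2) + β. At w = -2: β = 2·(-2) + 9 = 5. Coeff of w: α = 2
Result: 2/(w + 2) + 5/(w + 2)²


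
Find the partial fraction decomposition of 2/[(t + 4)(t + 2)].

2/(t + 4)(t + 2) = α/(t + 4) + β/(t + 2). α = 2/(-4 + 2) = -1, β = 2/(-2 + 4) = 1
Result: -1/(t + 4) + 1/(t + 2)


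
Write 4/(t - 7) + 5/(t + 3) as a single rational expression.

Common denominator (t - 7)(t + 3). Numerator: 4(t + 3) + 5(t - 7) = (4t + 12) + (5t - 35) = 9t - 23
Result: (9t - 23)/[(t - 7)(t + 3)]


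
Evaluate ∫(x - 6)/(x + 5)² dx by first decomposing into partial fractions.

Decompose: P = 1, Q = 1·(-5) - 6 = -11, so (x - 6)/(x + 5)² = 1/(x + 5) - 11/(x + 5)². Integrate: ∫ P/(x + 5) dx = ln|(x + 5)|; ∫ Q/(x + 5)² dx = 11/(x + 5). Sum: ln|(x + 5)| + 11/(x + 5) + C


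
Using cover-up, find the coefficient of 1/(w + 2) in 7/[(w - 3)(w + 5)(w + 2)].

Cover (w + 2), set w=-2: 7/[(-2 - 3)(-2 + 5)] = -7/15


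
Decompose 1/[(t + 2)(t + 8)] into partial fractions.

1/(t + 2)(t + 8) = P/(t + 2) + Q/(t + 8). P = 1/(-2 + 8) = 1/6, Q = 1/(-8 + 2) = -1/6
Result: (1/6)/(t + 2) - (1/6)/(t + 8)


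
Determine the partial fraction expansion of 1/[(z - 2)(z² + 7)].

Cover-up at z = 2: α = 1/(2² + 7) = 1/11. Then β = -α = -1/11, γ = -α·(0 + 2) = -2/11
Result: (1/11)/(z - 2) - ((1/11)z + 2/11)/(z² + 7)


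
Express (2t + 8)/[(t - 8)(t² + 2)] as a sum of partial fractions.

At t=8: A = (2·8 + 8)/(8² + 2) = 4/11. B = -A = -4/11, C = 2 - 8·A = -10/11
Result: (4/11)/(t - 8) - ((4/11)t + 10/11)/(t² + 2)


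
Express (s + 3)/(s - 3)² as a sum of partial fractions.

(s + 3) = P(s - 3) + Q. At s = 3: Q = 1·3 + 3 = 6. Coeff of s: P = 1
Result: 1/(s - 3) + 6/(s - 3)²


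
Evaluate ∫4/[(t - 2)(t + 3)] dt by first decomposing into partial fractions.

Decompose: 4/[(t - 2)(t + 3)] = (4/5)/(t - 2) - (4/5)/(t + 3). Integrate each term: (4/5) ln|(t - 2)| - (4/5) ln|(t + 3)| + C


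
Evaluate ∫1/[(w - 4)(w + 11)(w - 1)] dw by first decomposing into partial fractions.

Cover-up: P = 1/45, Q = 1/180, R = -1/36. Decomposition: (1/45)/(w - 4) + (1/180)/(w + 11) - (1/36)/(w - 1). Integrate each term: (1/45) ln|(w - 4)| + (1/180) ln|(w + 11)| - (1/36) ln|(w - 1)| + C


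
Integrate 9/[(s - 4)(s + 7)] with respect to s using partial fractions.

Decompose: 9/[(s - 4)(s + 7)] = (9/11)/(s - 4) - (9/11)/(s + 7). Integrate each term: (9/11) ln|(s - 4)| - (9/11) ln|(s + 7)| + C


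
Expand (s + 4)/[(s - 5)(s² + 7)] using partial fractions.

At s=5: α = (1·5 + 4)/(5² + 7) = 9/32. β = -α = -9/32, γ = 1 - 5·α = -13/32
Result: (9/32)/(s - 5) - ((9/32)s + 13/32)/(s² + 7)


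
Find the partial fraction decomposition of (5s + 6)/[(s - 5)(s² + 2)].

At s=5: A = (5·5 + 6)/(5² + 2) = 31/27. B = -A = -31/27, C = 5 - 5·A = -20/27
Result: (31/27)/(s - 5) - ((31/27)s + 20/27)/(s² + 2)


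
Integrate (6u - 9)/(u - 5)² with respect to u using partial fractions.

Decompose: P = 6, Q = 6·5 - 9 = 21, so (6u - 9)/(u - 5)² = 6/(u - 5) + 21/(u - 5)². Integrate: ∫ P/(u - 5) du = 6 ln|(u - 5)|; ∫ Q/(u - 5)² du = -21/(u - 5). Sum: 6 ln|(u - 5)| - 21/(u - 5) + C


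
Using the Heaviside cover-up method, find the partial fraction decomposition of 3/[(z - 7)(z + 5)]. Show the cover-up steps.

Cover (z - 7): set z=7, get P = 3/(7 + 5) = 1/4. Cover (z + 5): set z=-5, get Q = 3/(-5 - 7) = -1/4.
Result: (1/4)/(z - 7) - (1/4)/(z + 5)


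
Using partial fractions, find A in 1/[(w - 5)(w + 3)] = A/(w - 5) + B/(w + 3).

Cover-up at w = 5: A = 1/(5 + 3) = 1/8


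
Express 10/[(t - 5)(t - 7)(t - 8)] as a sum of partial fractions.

Using cover-up method: A = 5/3, B = -5, C = 10/3
Result: (5/3)/(t - 5) - 5/(t - 7) + (10/3)/(t - 8)


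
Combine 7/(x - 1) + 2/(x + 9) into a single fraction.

Common denominator (x - 1)(x + 9). Numerator: 7(x + 9) + 2(x - 1) = (7x + 63) + (2x - 2) = 9x + 61
Result: (9x + 61)/[(x - 1)(x + 9)]


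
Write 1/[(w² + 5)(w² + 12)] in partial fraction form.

Coefficient matching gives α = γ = 0, β = 1/(12-5) = 1/7, δ = -β = -1/7
Result: (1/7)/(w² + 5) - (1/7)/(w² + 12)


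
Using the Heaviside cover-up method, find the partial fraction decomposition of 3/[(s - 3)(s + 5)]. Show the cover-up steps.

Cover (s - 3): set s=3, get A = 3/(3 + 5) = 3/8. Cover (s + 5): set s=-5, get B = 3/(-5 - 3) = -3/8.
Result: (3/8)/(s - 3) - (3/8)/(s + 5)


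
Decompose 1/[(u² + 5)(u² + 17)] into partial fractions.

Coefficient matching gives α = γ = 0, β = 1/(17-5) = 1/12, δ = -β = -1/12
Result: (1/12)/(u² + 5) - (1/12)/(u² + 17)


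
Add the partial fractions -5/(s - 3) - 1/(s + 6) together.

Common denominator (s - 3)(s + 6). Numerator: -5(s + 6) - 1(s - 3) = (-5s - 30) - (s - 3) = -6s - 27
Result: (-6s - 27)/[(s - 3)(s + 6)]


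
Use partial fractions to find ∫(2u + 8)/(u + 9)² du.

Decompose: A = 2, B = 2·(-9) + 8 = -10, so (2u + 8)/(u + 9)² = 2/(u + 9) - 10/(u + 9)². Integrate: ∫ A/(u + 9) du = 2 ln|(u + 9)|; ∫ B/(u + 9)² du = 10/(u + 9). Sum: 2 ln|(u + 9)| + 10/(u + 9) + C


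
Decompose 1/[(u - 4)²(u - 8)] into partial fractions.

Cover-up at u=8: C = 1/(8 - 4)² = 1/16. Cover-up at u=4: B = 1/(4 - 8) = -1/4. Comparing u² coeff: A = -C = -1/16
Result: (-1/16)/(u - 4) - (1/4)/(u - 4)² + (1/16)/(u - 8)


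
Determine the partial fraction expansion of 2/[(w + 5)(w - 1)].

2/(w + 5)(w - 1) = α/(w + 5) + β/(w - 1). α = 2/(-5 - 1) = -1/3, β = 2/(1 + 5) = 1/3
Result: (-1/3)/(w + 5) + (1/3)/(w - 1)


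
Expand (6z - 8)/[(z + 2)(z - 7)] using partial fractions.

At z=-2: α = (6·(-2) - 8)/(-2 - 7) = 20/9. At z=7: β = (6·7 - 8)/(7 + 2) = 34/9
Result: (20/9)/(z + 2) + (34/9)/(z - 7)


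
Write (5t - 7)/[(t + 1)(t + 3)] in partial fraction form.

At t=-1: α = (5·(-1) - 7)/(-1 + 3) = -6. At t=-3: β = (5·(-3) - 7)/(-3 + 1) = 11
Result: -6/(t + 1) + 11/(t + 3)


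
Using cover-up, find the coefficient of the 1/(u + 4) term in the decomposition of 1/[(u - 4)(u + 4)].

Cover (u + 4), set u=-4: 1/((u - 4) at u=-4) = 1/(-8) = -1/8


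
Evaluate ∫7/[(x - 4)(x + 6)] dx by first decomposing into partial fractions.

Decompose: 7/[(x - 4)(x + 6)] = (7/10)/(x - 4) - (7/10)/(x + 6). Integrate each term: (7/10) ln|(x - 4)| - (7/10) ln|(x + 6)| + C


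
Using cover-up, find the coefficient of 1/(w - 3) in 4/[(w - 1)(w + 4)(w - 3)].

Cover (w - 3), set w=3: 4/[(3 - 1)(3 + 4)] = 2/7


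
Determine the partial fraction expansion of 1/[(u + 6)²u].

Cover-up at u=0: C = 1/(0 + 6)² = 1/36. Cover-up at u=-6: B = 1/(-6 - 0) = -1/6. Comparing u² coeff: A = -C = -1/36
Result: (-1/36)/(u + 6) - (1/6)/(u + 6)² + (1/36)/u


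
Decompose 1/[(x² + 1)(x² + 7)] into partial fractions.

Coefficient matching gives α = γ = 0, β = 1/(7-1) = 1/6, δ = -β = -1/6
Result: (1/6)/(x² + 1) - (1/6)/(x² + 7)


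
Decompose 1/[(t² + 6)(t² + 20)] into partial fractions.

Coefficient matching gives A = C = 0, B = 1/(20-6) = 1/14, D = -B = -1/14
Result: (1/14)/(t² + 6) - (1/14)/(t² + 20)


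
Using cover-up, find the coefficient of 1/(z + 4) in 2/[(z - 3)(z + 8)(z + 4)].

Cover (z + 4), set z=-4: 2/[(-4 - 3)(-4 + 8)] = -1/14


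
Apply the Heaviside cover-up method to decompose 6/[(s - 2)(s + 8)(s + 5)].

Cover (s - 2), s=2: A = 6/[(2 + 8)(2 + 5)] = 3/35. Cover (s + 8), s=-8: B = 6/[(-8 - 2)(-8 + 5)] = 1/5. Cover (s + 5), s=-5: C = 6/[(-5 - 2)(-5 + 8)] = -2/7.
Result: (3/35)/(s - 2) + (1/5)/(s + 8) - (2/7)/(s + 5)


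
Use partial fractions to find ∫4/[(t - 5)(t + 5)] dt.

Decompose: 4/[(t - 5)(t + 5)] = (2/5)/(t - 5) - (2/5)/(t + 5). Integrate each term: (2/5) ln|(t - 5)| - (2/5) ln|(t + 5)| + C


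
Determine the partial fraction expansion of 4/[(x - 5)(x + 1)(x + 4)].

Using cover-up method: α = 2/27, β = -2/9, γ = 4/27
Result: (2/27)/(x - 5) - (2/9)/(x + 1) + (4/27)/(x + 4)


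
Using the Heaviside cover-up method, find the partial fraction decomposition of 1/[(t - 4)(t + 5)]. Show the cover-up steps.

Cover (t - 4): set t=4, get α = 1/(4 + 5) = 1/9. Cover (t + 5): set t=-5, get β = 1/(-5 - 4) = -1/9.
Result: (1/9)/(t - 4) - (1/9)/(t + 5)


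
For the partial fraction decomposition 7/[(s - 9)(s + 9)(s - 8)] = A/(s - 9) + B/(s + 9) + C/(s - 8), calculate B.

Cover-up at s = -9: B = 7/[(-9 - 9)(-9 - 8)] = 7/[(-18)(-17)] = 7/306


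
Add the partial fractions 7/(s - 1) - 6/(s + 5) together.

Common denominator (s - 1)(s + 5). Numerator: 7(s + 5) - 6(s - 1) = (7s + 35) - (6s - 6) = s + 41
Result: (s + 41)/[(s - 1)(s + 5)]


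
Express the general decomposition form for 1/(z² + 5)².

Repeated quadratic factor: (Az + B)/(z² + 5) + (Cz + D)/(z² + 5)²


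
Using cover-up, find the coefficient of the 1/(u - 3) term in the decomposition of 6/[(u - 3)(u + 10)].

Cover (u - 3), set u=3: 6/((u + 10) at u=3) = 6/(13) = 6/13


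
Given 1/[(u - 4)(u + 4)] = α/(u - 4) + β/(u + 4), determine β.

Cover-up at u = -4: β = 1/(-4 - 4) = -1/8


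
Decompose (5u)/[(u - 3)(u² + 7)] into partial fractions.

At u=3: α = (5·3 + 0)/(3² + 7) = 15/16. β = -α = -15/16, γ = 5 - 3·α = 35/16
Result: (15/16)/(u - 3) - ((15/16)u - 35/16)/(u² + 7)


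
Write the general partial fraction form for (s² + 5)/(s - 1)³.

Repeated linear factor (power 3): P/(s - 1) + Q/(s - 1)² + R/(s - 1)³


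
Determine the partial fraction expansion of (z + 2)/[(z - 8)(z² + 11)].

At z=8: α = (1·8 + 2)/(8² + 11) = 2/15. β = -α = -2/15, γ = 1 - 8·α = -1/15
Result: (2/15)/(z - 8) - ((2/15)z + 1/15)/(z² + 11)


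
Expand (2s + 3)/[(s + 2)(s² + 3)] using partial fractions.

At s=-2: P = (2·(-2) + 3)/((-2)² + 3) = -1/7. Q = -P = 1/7, R = 2 - (-2)·P = 12/7
Result: (-1/7)/(s + 2) + ((1/7)s + 12/7)/(s² + 3)


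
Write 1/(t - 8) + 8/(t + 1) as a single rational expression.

Common denominator (t - 8)(t + 1). Numerator: 1(t + 1) + 8(t - 8) = (t + 1) + (8t - 64) = 9t - 63
Result: (9t - 63)/[(t - 8)(t + 1)]


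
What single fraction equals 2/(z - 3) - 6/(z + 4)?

Common denominator (z - 3)(z + 4). Numerator: 2(z + 4) - 6(z - 3) = (2z + 8) - (6z - 18) = -4z + 26
Result: (-4z + 26)/[(z - 3)(z + 4)]


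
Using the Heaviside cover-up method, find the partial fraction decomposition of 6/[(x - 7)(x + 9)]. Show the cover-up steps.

Cover (x - 7): set x=7, get A = 6/(7 + 9) = 3/8. Cover (x + 9): set x=-9, get B = 6/(-9 - 7) = -3/8.
Result: (3/8)/(x - 7) - (3/8)/(x + 9)


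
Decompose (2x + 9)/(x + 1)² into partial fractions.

(2x + 9) = α(x + 1) + β. At x = -1: β = 2·(-1) + 9 = 7. Coeff of x: α = 2
Result: 2/(x + 1) + 7/(x + 1)²


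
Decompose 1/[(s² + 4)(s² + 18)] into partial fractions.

Coefficient matching gives P = R = 0, Q = 1/(18-4) = 1/14, S = -Q = -1/14
Result: (1/14)/(s² + 4) - (1/14)/(s² + 18)


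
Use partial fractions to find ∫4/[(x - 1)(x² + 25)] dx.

Cover-up at x=1: P = 4/(1²+25) = 2/13. Coeff matching: Q = -2/13, R = -2/13. Decomposition: (2/13)/(x - 1) - ((2/13)x + 2/13)/(x² + 25). Integrate: linear → ln, quadratic → (1/2)ln + arctan: (2/13) ln|(x - 1)| - (1/13) ln(x² + 25) - (2/65) arctan(x/5) + C


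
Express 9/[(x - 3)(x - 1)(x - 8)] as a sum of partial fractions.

Using cover-up method: α = -9/10, β = 9/14, γ = 9/35
Result: (-9/10)/(x - 3) + (9/14)/(x - 1) + (9/35)/(x - 8)


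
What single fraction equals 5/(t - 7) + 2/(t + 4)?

Common denominator (t - 7)(t + 4). Numerator: 5(t + 4) + 2(t - 7) = (5t + 20) + (2t - 14) = 7t + 6
Result: (7t + 6)/[(t - 7)(t + 4)]


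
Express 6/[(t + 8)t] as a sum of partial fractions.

6/(t + 8)t = α/(t + 8) + β/t. α = 6/(-8 - 0) = -3/4, β = 6/(0 + 8) = 3/4
Result: (-3/4)/(t + 8) + (3/4)/t


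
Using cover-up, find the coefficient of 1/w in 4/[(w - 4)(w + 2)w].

Cover w, set w=0: 4/[(0 - 4)(0 + 2)] = -1/2


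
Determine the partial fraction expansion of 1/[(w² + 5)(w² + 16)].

Coefficient matching gives P = R = 0, Q = 1/(16-5) = 1/11, S = -Q = -1/11
Result: (1/11)/(w² + 5) - (1/11)/(w² + 16)


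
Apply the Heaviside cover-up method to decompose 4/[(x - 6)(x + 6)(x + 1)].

Cover (x - 6), x=6: A = 4/[(6 + 6)(6 + 1)] = 1/21. Cover (x + 6), x=-6: B = 4/[(-6 - 6)(-6 + 1)] = 1/15. Cover (x + 1), x=-1: C = 4/[(-1 - 6)(-1 + 6)] = -4/35.
Result: (1/21)/(x - 6) + (1/15)/(x + 6) - (4/35)/(x + 1)


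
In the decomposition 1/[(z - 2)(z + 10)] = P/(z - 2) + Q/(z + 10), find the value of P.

Cover-up at z = 2: P = 1/(2 + 10) = 1/12


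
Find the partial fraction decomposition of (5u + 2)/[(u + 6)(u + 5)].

At u=-6: P = (5·(-6) + 2)/(-6 + 5) = 28. At u=-5: Q = (5·(-5) + 2)/(-5 + 6) = -23
Result: 28/(u + 6) - 23/(u + 5)


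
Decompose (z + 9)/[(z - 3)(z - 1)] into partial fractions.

At z=3: A = (1·3 + 9)/(3 - 1) = 6. At z=1: B = (1·1 + 9)/(1 - 3) = -5
Result: 6/(z - 3) - 5/(z - 1)


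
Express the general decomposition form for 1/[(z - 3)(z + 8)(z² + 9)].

Two linear + quadratic: P/(z - 3) + Q/(z + 8) + (Rz + S)/(z² + 9)


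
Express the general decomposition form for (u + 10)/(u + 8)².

Repeated linear factor: P/(u + 8) + Q/(u + 8)²


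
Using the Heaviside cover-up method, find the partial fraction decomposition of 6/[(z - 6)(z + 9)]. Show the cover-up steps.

Cover (z - 6): set z=6, get A = 6/(6 + 9) = 2/5. Cover (z + 9): set z=-9, get B = 6/(-9 - 6) = -2/5.
Result: (2/5)/(z - 6) - (2/5)/(z + 9)


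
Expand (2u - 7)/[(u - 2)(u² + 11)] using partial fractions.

At u=2: P = (2·2 - 7)/(2² + 11) = -1/5. Q = -P = 1/5, R = 2 - 2·P = 12/5
Result: (-1/5)/(u - 2) + ((1/5)u + 12/5)/(u² + 11)


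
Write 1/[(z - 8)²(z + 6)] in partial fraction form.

Cover-up at z=-6: C = 1/(-6 - 8)² = 1/196. Cover-up at z=8: B = 1/(8 + 6) = 1/14. Comparing z² coeff: A = -C = -1/196
Result: (-1/196)/(z - 8) + (1/14)/(z - 8)² + (1/196)/(z + 6)


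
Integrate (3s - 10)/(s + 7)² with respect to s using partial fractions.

Decompose: A = 3, B = 3·(-7) - 10 = -31, so (3s - 10)/(s + 7)² = 3/(s + 7) - 31/(s + 7)². Integrate: ∫ A/(s + 7) ds = 3 ln|(s + 7)|; ∫ B/(s + 7)² ds = 31/(s + 7). Sum: 3 ln|(s + 7)| + 31/(s + 7) + C


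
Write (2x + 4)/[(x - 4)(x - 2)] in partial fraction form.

At x=4: P = (2·4 + 4)/(4 - 2) = 6. At x=2: Q = (2·2 + 4)/(2 - 4) = -4
Result: 6/(x - 4) - 4/(x - 2)


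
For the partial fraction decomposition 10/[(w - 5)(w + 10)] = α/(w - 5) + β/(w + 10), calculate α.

Cover-up at w = 5: α = 10/(5 + 10) = 10/15 = 2/3


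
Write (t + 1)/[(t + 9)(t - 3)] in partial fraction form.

At t=-9: α = (1·(-9) + 1)/(-9 - 3) = 2/3. At t=3: β = (1·3 + 1)/(3 + 9) = 1/3
Result: (2/3)/(t + 9) + (1/3)/(t - 3)


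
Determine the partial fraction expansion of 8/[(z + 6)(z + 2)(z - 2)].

Using cover-up method: P = 1/4, Q = -1/2, R = 1/4
Result: (1/4)/(z + 6) - (1/2)/(z + 2) + (1/4)/(z - 2)


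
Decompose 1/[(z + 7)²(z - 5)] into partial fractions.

Cover-up at z=5: γ = 1/(5 + 7)² = 1/144. Cover-up at z=-7: β = 1/(-7 - 5) = -1/12. Comparing z² coeff: α = -γ = -1/144
Result: (-1/144)/(z + 7) - (1/12)/(z + 7)² + (1/144)/(z - 5)


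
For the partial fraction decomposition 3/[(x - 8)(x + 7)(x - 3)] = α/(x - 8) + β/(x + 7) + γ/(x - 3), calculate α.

Cover-up at x = 8: α = 3/[(8 + 7)(8 - 3)] = 3/[(15)(5)] = 3/75 = 1/25


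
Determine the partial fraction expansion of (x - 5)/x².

(x - 5) = Ax + B. At x = 0: B = 1·0 - 5 = -5. Coeff of x: A = 1
Result: 1/x - 5/x²


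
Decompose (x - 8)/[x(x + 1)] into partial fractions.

At x=0: P = (1·0 - 8)/(0 + 1) = -8. At x=-1: Q = (1·(-1) - 8)/(-1 - 0) = 9
Result: -8/x + 9/(x + 1)


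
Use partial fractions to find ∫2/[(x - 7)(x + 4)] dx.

Decompose: 2/[(x - 7)(x + 4)] = (2/11)/(x - 7) - (2/11)/(x + 4). Integrate each term: (2/11) ln|(x - 7)| - (2/11) ln|(x + 4)| + C


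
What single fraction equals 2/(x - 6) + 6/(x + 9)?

Common denominator (x - 6)(x + 9). Numerator: 2(x + 9) + 6(x - 6) = (2x + 18) + (6x - 36) = 8x - 18
Result: (8x - 18)/[(x - 6)(x + 9)]


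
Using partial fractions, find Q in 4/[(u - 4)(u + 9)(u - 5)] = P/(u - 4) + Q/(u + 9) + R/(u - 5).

Cover-up at u = -9: Q = 4/[(-9 - 4)(-9 - 5)] = 4/[(-13)(-14)] = 4/182 = 2/91


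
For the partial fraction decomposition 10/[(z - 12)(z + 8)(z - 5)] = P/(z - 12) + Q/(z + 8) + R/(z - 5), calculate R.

Cover-up at z = 5: R = 10/[(5 - 12)(5 + 8)] = 10/[(-7)(13)] = -10/91


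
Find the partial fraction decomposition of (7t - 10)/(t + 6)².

(7t - 10) = A(t + 6) + B. At t = -6: B = 7·(-6) - 10 = -52. Coeff of t: A = 7
Result: 7/(t + 6) - 52/(t + 6)²


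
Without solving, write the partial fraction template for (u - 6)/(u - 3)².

Repeated linear factor: P/(u - 3) + Q/(u - 3)²


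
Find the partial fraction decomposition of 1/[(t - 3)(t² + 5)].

Cover-up at t = 3: α = 1/(3² + 5) = 1/14. Then β = -α = -1/14, γ = -α·(0 + 3) = -3/14
Result: (1/14)/(t - 3) - ((1/14)t + 3/14)/(t² + 5)


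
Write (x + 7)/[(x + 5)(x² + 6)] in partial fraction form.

At x=-5: P = (1·(-5) + 7)/((-5)² + 6) = 2/31. Q = -P = -2/31, R = 1 - (-5)·P = 41/31
Result: (2/31)/(x + 5) - ((2/31)x - 41/31)/(x² + 6)


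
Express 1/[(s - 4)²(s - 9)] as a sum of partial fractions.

Cover-up at s=9: γ = 1/(9 - 4)² = 1/25. Cover-up at s=4: β = 1/(4 - 9) = -1/5. Comparing s² coeff: α = -γ = -1/25
Result: (-1/25)/(s - 4) - (1/5)/(s - 4)² + (1/25)/(s - 9)


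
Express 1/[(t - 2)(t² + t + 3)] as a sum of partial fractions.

Cover-up at t = 2: A = 1/(2² + 1·2 + 3) = 1/9. Then B = -A = -1/9, C = -A·(1 + 2) = -1/3
Result: (1/9)/(t - 2) - ((1/9)t + 1/3)/(t² + t + 3)


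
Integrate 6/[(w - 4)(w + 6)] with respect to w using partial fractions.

Decompose: 6/[(w - 4)(w + 6)] = (3/5)/(w - 4) - (3/5)/(w + 6). Integrate each term: (3/5) ln|(w - 4)| - (3/5) ln|(w + 6)| + C


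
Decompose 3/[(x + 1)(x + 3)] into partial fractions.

3/(x + 1)(x + 3) = P/(x + 1) + Q/(x + 3). P = 3/(-1 + 3) = 3/2, Q = 3/(-3 + 1) = -3/2
Result: (3/2)/(x + 1) - (3/2)/(x + 3)


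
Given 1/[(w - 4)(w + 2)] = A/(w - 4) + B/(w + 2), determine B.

Cover-up at w = -2: B = 1/(-2 - 4) = -1/6


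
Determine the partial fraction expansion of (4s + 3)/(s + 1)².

(4s + 3) = A(s + 1) + B. At s = -1: B = 4·(-1) + 3 = -1. Coeff of s: A = 4
Result: 4/(s + 1) - 1/(s + 1)²


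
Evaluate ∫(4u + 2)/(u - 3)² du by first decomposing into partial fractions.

Decompose: P = 4, Q = 4·3 + 2 = 14, so (4u + 2)/(u - 3)² = 4/(u - 3) + 14/(u - 3)². Integrate: ∫ P/(u - 3) du = 4 ln|(u - 3)|; ∫ Q/(u - 3)² du = -14/(u - 3). Sum: 4 ln|(u - 3)| - 14/(u - 3) + C


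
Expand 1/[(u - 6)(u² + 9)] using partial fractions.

Cover-up at u = 6: A = 1/(6² + 9) = 1/45. Then B = -A = -1/45, C = -A·(0 + 6) = -2/15
Result: (1/45)/(u - 6) - ((1/45)u + 2/15)/(u² + 9)


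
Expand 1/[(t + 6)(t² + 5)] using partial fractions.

Cover-up at t = -6: A = 1/((-6)² + 5) = 1/41. Then B = -A = -1/41, C = -A·(0 - 6) = 6/41
Result: (1/41)/(t + 6) - ((1/41)t - 6/41)/(t² + 5)


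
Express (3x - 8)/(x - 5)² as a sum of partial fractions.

(3x - 8) = α(x - 5) + β. At x = 5: β = 3·5 - 8 = 7. Coeff of x: α = 3
Result: 3/(x - 5) + 7/(x - 5)²


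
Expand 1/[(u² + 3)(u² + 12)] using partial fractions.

Coefficient matching gives A = C = 0, B = 1/(12-3) = 1/9, D = -B = -1/9
Result: (1/9)/(u² + 3) - (1/9)/(u² + 12)


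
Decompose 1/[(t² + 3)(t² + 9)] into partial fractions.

Coefficient matching gives P = R = 0, Q = 1/(9-3) = 1/6, S = -Q = -1/6
Result: (1/6)/(t² + 3) - (1/6)/(t² + 9)


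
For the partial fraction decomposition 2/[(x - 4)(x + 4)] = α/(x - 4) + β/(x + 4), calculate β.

Cover-up at x = -4: β = 2/(-4 - 4) = -2/8 = -1/4


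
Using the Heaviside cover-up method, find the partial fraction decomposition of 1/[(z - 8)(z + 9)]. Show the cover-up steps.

Cover (z - 8): set z=8, get P = 1/(8 + 9) = 1/17. Cover (z + 9): set z=-9, get Q = 1/(-9 - 8) = -1/17.
Result: (1/17)/(z - 8) - (1/17)/(z + 9)


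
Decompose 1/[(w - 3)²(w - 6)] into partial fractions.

Cover-up at w=6: C = 1/(6 - 3)² = 1/9. Cover-up at w=3: B = 1/(3 - 6) = -1/3. Comparing w² coeff: A = -C = -1/9
Result: (-1/9)/(w - 3) - (1/3)/(w - 3)² + (1/9)/(w - 6)


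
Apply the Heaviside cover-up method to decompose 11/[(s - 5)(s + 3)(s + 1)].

Cover (s - 5), s=5: α = 11/[(5 + 3)(5 + 1)] = 11/48. Cover (s + 3), s=-3: β = 11/[(-3 - 5)(-3 + 1)] = 11/16. Cover (s + 1), s=-1: γ = 11/[(-1 - 5)(-1 + 3)] = -11/12.
Result: (11/48)/(s - 5) + (11/16)/(s + 3) - (11/12)/(s + 1)


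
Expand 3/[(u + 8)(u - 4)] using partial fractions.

3/(u + 8)(u - 4) = α/(u + 8) + β/(u - 4). α = 3/(-8 - 4) = -1/4, β = 3/(4 + 8) = 1/4
Result: (-1/4)/(u + 8) + (1/4)/(u - 4)


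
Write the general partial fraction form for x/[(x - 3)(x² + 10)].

Linear + irreducible quadratic: P/(x - 3) + (Qx + R)/(x² + 10)


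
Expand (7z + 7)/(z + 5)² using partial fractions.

(7z + 7) = A(z + 5) + B. At z = -5: B = 7·(-5) + 7 = -28. Coeff of z: A = 7
Result: 7/(z + 5) - 28/(z + 5)²


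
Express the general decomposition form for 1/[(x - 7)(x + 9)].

Distinct linear factors: P/(x - 7) + Q/(x + 9)


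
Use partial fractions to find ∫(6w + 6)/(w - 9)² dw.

Decompose: α = 6, β = 6·9 + 6 = 60, so (6w + 6)/(w - 9)² = 6/(w - 9) + 60/(w - 9)². Integrate: ∫ α/(w - 9) dw = 6 ln|(w - 9)|; ∫ β/(w - 9)² dw = -60/(w - 9). Sum: 6 ln|(w - 9)| - 60/(w - 9) + C


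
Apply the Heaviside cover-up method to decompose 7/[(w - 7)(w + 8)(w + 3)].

Cover (w - 7), w=7: A = 7/[(7 + 8)(7 + 3)] = 7/150. Cover (w + 8), w=-8: B = 7/[(-8 - 7)(-8 + 3)] = 7/75. Cover (w + 3), w=-3: C = 7/[(-3 - 7)(-3 + 8)] = -7/50.
Result: (7/150)/(w - 7) + (7/75)/(w + 8) - (7/50)/(w + 3)


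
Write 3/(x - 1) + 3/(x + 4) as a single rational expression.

Common denominator (x - 1)(x + 4). Numerator: 3(x + 4) + 3(x - 1) = (3x + 12) + (3x - 3) = 6x + 9
Result: (6x + 9)/[(x - 1)(x + 4)]


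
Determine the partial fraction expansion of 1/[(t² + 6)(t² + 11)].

Coefficient matching gives A = C = 0, B = 1/(11-6) = 1/5, D = -B = -1/5
Result: (1/5)/(t² + 6) - (1/5)/(t² + 11)


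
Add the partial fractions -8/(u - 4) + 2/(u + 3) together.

Common denominator (u - 4)(u + 3). Numerator: -8(u + 3) + 2(u - 4) = (-8u - 24) + (2u - 8) = -6u - 32
Result: (-6u - 32)/[(u - 4)(u + 3)]


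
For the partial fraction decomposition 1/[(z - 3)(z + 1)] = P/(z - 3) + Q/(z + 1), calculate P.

Cover-up at z = 3: P = 1/(3 + 1) = 1/4


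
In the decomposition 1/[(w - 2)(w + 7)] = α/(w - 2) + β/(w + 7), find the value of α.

Cover-up at w = 2: α = 1/(2 + 7) = 1/9


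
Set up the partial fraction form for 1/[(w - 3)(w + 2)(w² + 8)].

Two linear + quadratic: A/(w - 3) + B/(w + 2) + (Cw + D)/(w² + 8)


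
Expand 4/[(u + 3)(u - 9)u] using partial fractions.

Using cover-up method: α = 1/9, β = 1/27, γ = -4/27
Result: (1/9)/(u + 3) + (1/27)/(u - 9) - (4/27)/u


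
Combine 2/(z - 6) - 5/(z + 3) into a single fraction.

Common denominator (z - 6)(z + 3). Numerator: 2(z + 3) - 5(z - 6) = (2z + 6) - (5z - 30) = -3z + 36
Result: (-3z + 36)/[(z - 6)(z + 3)]


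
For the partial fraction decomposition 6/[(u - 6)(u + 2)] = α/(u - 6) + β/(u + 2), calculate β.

Cover-up at u = -2: β = 6/(-2 - 6) = -6/8 = -3/4


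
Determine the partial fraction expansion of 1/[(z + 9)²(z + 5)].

Cover-up at z=-5: C = 1/(-5 + 9)² = 1/16. Cover-up at z=-9: B = 1/(-9 + 5) = -1/4. Comparing z² coeff: A = -C = -1/16
Result: (-1/16)/(z + 9) - (1/4)/(z + 9)² + (1/16)/(z + 5)


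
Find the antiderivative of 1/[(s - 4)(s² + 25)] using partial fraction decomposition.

Cover-up at s=4: P = 1/(4²+25) = 1/41. Coeff matching: Q = -1/41, R = -4/41. Decomposition: (1/41)/(s - 4) - ((1/41)s + 4/41)/(s² + 25). Integrate: linear → ln, quadratic → (1/2)ln + arctan: (1/41) ln|(s - 4)| - (1/82) ln(s² + 25) - (4/205) arctan(s/5) + C


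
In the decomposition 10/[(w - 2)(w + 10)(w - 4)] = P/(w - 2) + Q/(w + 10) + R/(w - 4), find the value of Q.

Cover-up at w = -10: Q = 10/[(-10 - 2)(-10 - 4)] = 10/[(-12)(-14)] = 10/168 = 5/84


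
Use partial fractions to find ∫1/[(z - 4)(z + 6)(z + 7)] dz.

Cover-up: P = 1/110, Q = -1/10, R = 1/11. Decomposition: (1/110)/(z - 4) - (1/10)/(z + 6) + (1/11)/(z + 7). Integrate each term: (1/110) ln|(z - 4)| - (1/10) ln|(z + 6)| + (1/11) ln|(z + 7)| + C


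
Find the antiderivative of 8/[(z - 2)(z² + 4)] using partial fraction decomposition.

Cover-up at z=2: P = 8/(2²+4) = 1. Coeff matching: Q = -1, R = -2. Decomposition: 1/(z - 2) - (z + 2)/(z² + 4). Integrate: linear → ln, quadratic → (1/2)ln + arctan: ln|(z - 2)| - (1/2) ln(z² + 4) - arctan(z/2) + C


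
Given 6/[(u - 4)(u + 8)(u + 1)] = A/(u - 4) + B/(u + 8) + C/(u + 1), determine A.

Cover-up at u = 4: A = 6/[(4 + 8)(4 + 1)] = 6/[(12)(5)] = 6/60 = 1/10


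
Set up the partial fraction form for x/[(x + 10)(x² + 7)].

Linear + irreducible quadratic: A/(x + 10) + (Bx + C)/(x² + 7)


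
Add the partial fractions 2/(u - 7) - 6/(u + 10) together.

Common denominator (u - 7)(u + 10). Numerator: 2(u + 10) - 6(u - 7) = (2u + 20) - (6u - 42) = -4u + 62
Result: (-4u + 62)/[(u - 7)(u + 10)]


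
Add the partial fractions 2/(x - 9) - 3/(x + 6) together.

Common denominator (x - 9)(x + 6). Numerator: 2(x + 6) - 3(x - 9) = (2x + 12) - (3x - 27) = -x + 39
Result: (-x + 39)/[(x - 9)(x + 6)]


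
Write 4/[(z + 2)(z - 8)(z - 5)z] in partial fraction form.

Using Heaviside cover-up: (-1/35)/(z + 2) + (1/60)/(z - 8) - (4/105)/(z - 5) + (1/20)/z


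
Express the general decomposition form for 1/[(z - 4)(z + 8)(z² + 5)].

Two linear + quadratic: P/(z - 4) + Q/(z + 8) + (Rz + S)/(z² + 5)


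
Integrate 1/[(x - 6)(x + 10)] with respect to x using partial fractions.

Decompose: 1/[(x - 6)(x + 10)] = (1/16)/(x - 6) - (1/16)/(x + 10). Integrate each term: (1/16) ln|(x - 6)| - (1/16) ln|(x + 10)| + C


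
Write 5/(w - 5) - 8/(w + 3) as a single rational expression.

Common denominator (w - 5)(w + 3). Numerator: 5(w + 3) - 8(w - 5) = (5w + 15) - (8w - 40) = -3w + 55
Result: (-3w + 55)/[(w - 5)(w + 3)]


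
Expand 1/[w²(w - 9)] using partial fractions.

Cover-up at w=9: C = 1/(9 - 0)² = 1/81. Cover-up at w=0: B = 1/(0 - 9) = -1/9. Comparing w² coeff: A = -C = -1/81
Result: (-1/81)/w - (1/9)/w² + (1/81)/(w - 9)


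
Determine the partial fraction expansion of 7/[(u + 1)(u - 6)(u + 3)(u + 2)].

Using Heaviside cover-up: (-1/2)/(u + 1) + (1/72)/(u - 6) - (7/18)/(u + 3) + (7/8)/(u + 2)


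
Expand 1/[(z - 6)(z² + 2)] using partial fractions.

Cover-up at z = 6: A = 1/(6² + 2) = 1/38. Then B = -A = -1/38, C = -A·(0 + 6) = -3/19
Result: (1/38)/(z - 6) - ((1/38)z + 3/19)/(z² + 2)


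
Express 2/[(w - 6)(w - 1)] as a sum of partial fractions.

2/(w - 6)(w - 1) = P/(w - 6) + Q/(w - 1). P = 2/(6 - 1) = 2/5, Q = 2/(1 - 6) = -2/5
Result: (2/5)/(w - 6) - (2/5)/(w - 1)


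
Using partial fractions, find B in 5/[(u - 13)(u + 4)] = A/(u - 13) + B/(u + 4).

Cover-up at u = -4: B = 5/(-4 - 13) = -5/17


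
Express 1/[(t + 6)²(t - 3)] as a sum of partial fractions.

Cover-up at t=3: C = 1/(3 + 6)² = 1/81. Cover-up at t=-6: B = 1/(-6 - 3) = -1/9. Comparing t² coeff: A = -C = -1/81
Result: (-1/81)/(t + 6) - (1/9)/(t + 6)² + (1/81)/(t - 3)


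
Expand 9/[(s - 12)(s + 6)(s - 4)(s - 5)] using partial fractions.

Using Heaviside cover-up: (1/112)/(s - 12) - (1/220)/(s + 6) + (9/80)/(s - 4) - (9/77)/(s - 5)


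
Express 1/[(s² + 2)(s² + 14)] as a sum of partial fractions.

Coefficient matching gives α = γ = 0, β = 1/(14-2) = 1/12, δ = -β = -1/12
Result: (1/12)/(s² + 2) - (1/12)/(s² + 14)


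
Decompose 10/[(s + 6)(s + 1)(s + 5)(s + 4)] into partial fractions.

Using Heaviside cover-up: -1/(s + 6) + (1/6)/(s + 1) + (5/2)/(s + 5) - (5/3)/(s + 4)


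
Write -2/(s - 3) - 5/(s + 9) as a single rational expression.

Common denominator (s - 3)(s + 9). Numerator: -2(s + 9) - 5(s - 3) = (-2s - 18) - (5s - 15) = -7s - 3
Result: (-7s - 3)/[(s - 3)(s + 9)]


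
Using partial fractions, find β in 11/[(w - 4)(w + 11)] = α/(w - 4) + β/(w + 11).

Cover-up at w = -11: β = 11/(-11 - 4) = -11/15


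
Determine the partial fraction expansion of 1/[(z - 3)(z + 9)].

1/(z - 3)(z + 9) = P/(z - 3) + Q/(z + 9). P = 1/(3 + 9) = 1/12, Q = 1/(-9 - 3) = -1/12
Result: (1/12)/(z - 3) - (1/12)/(z + 9)


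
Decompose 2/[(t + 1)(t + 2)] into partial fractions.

2/(t + 1)(t + 2) = P/(t + 1) + Q/(t + 2). P = 2/(-1 + 2) = 2, Q = 2/(-2 + 1) = -2
Result: 2/(t + 1) - 2/(t + 2)


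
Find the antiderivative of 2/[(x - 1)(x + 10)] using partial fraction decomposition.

Decompose: 2/[(x - 1)(x + 10)] = (2/11)/(x - 1) - (2/11)/(x + 10). Integrate each term: (2/11) ln|(x - 1)| - (2/11) ln|(x + 10)| + C


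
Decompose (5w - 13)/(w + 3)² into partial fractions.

(5w - 13) = P(w + 3) + Q. At w = -3: Q = 5·(-3) - 13 = -28. Coeff of w: P = 5
Result: 5/(w + 3) - 28/(w + 3)²


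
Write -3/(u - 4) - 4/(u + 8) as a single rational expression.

Common denominator (u - 4)(u + 8). Numerator: -3(u + 8) - 4(u - 4) = (-3u - 24) - (4u - 16) = -7u - 8
Result: (-7u - 8)/[(u - 4)(u + 8)]


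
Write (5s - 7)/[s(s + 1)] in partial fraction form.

At s=0: P = (5·0 - 7)/(0 + 1) = -7. At s=-1: Q = (5·(-1) - 7)/(-1 - 0) = 12
Result: -7/s + 12/(s + 1)


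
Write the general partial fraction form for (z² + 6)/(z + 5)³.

Repeated linear factor (power 3): α/(z + 5) + β/(z + 5)² + γ/(z + 5)³


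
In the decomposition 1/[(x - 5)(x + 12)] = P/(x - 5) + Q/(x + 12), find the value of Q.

Cover-up at x = -12: Q = 1/(-12 - 5) = -1/17


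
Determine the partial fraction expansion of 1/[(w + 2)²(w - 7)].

Cover-up at w=7: R = 1/(7 + 2)² = 1/81. Cover-up at w=-2: Q = 1/(-2 - 7) = -1/9. Comparing w² coeff: P = -R = -1/81
Result: (-1/81)/(w + 2) - (1/9)/(w + 2)² + (1/81)/(w - 7)


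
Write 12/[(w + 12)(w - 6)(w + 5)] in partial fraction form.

Using cover-up method: P = 2/21, Q = 2/33, R = -12/77
Result: (2/21)/(w + 12) + (2/33)/(w - 6) - (12/77)/(w + 5)


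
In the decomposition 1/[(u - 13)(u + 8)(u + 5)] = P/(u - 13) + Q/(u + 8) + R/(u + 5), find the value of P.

Cover-up at u = 13: P = 1/[(13 + 8)(13 + 5)] = 1/[(21)(18)] = 1/378


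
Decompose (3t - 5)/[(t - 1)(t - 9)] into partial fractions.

At t=1: P = (3·1 - 5)/(1 - 9) = 1/4. At t=9: Q = (3·9 - 5)/(9 - 1) = 11/4
Result: (1/4)/(t - 1) + (11/4)/(t - 9)


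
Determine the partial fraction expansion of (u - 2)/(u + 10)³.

(u - 2) = A(u + 10)² + B(u + 10) + C. At u = -10: C = 1·(-10) - 2 = -12. Coefficients: A = 0, B = 1
Result: 1/(u + 10)² - 12/(u + 10)³


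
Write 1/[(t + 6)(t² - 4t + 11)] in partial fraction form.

Cover-up at t = -6: A = 1/((-6)² - 4·(-6) + 11) = 1/71. Then B = -A = -1/71, C = -A·(-4 - 6) = 10/71
Result: (1/71)/(t + 6) - ((1/71)t - 10/71)/(t² - 4t + 11)


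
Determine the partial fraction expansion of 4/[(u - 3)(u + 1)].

4/(u - 3)(u + 1) = A/(u - 3) + B/(u + 1). A = 4/(3 + 1) = 1, B = 4/(-1 - 3) = -1
Result: 1/(u - 3) - 1/(u + 1)


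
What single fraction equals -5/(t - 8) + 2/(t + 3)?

Common denominator (t - 8)(t + 3). Numerator: -5(t + 3) + 2(t - 8) = (-5t - 15) + (2t - 16) = -3t - 31
Result: (-3t - 31)/[(t - 8)(t + 3)]
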